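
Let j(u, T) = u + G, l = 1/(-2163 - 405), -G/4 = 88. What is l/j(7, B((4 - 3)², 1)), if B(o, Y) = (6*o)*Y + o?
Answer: 1/885960 ≈ 1.1287e-6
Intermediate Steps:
G = -352 (G = -4*88 = -352)
B(o, Y) = o + 6*Y*o (B(o, Y) = 6*Y*o + o = o + 6*Y*o)
l = -1/2568 (l = 1/(-2568) = -1/2568 ≈ -0.00038941)
j(u, T) = -352 + u (j(u, T) = u - 352 = -352 + u)
l/j(7, B((4 - 3)², 1)) = -1/(2568*(-352 + 7)) = -1/2568/(-345) = -1/2568*(-1/345) = 1/885960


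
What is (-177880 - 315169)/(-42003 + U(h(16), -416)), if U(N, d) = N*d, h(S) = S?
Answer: 493049/48659 ≈ 10.133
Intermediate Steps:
(-177880 - 315169)/(-42003 + U(h(16), -416)) = (-177880 - 315169)/(-42003 + 16*(-416)) = -493049/(-42003 - 6656) = -493049/(-48659) = -493049*(-1/48659) = 493049/48659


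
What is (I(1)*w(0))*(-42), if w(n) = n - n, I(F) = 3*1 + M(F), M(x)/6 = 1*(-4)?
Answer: 0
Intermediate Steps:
M(x) = -24 (M(x) = 6*(1*(-4)) = 6*(-4) = -24)
I(F) = -21 (I(F) = 3*1 - 24 = 3 - 24 = -21)
w(n) = 0
(I(1)*w(0))*(-42) = -21*0*(-42) = 0*(-42) = 0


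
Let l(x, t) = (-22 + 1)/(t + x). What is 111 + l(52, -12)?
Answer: 4419/40 ≈ 110.47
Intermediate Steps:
l(x, t) = -21/(t + x)
111 + l(52, -12) = 111 - 21/(-12 + 52) = 111 - 21/40 = 4419/40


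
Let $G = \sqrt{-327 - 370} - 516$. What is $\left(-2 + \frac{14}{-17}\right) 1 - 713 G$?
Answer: $\frac{6254388}{17} - 713 i \sqrt{697} \approx 3.6791 \cdot 10^{5} - 18824.0 i$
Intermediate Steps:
$G = -516 + i \sqrt{697}$ ($G = \sqrt{-697} - 516 = i \sqrt{697} - 516 = -516 + i \sqrt{697} \approx -516.0 + 26.401 i$)
$\left(-2 + \frac{14}{-17}\right) 1 - 713 G = \left(-2 + \frac{14}{-17}\right) 1 - 713 \left(-516 + i \sqrt{697}\right) = \left(-2 + 14 \left(- \frac{1}{17}\right)\right) 1 + \left(367908 - 713 i \sqrt{697}\right) = \left(-2 - \frac{14}{17}\right) 1 + \left(367908 - 713 i \sqrt{697}\right) = \left(- \frac{48}{17}\right) 1 + \left(367908 - 713 i \sqrt{697}\right) = - \frac{48}{17} + \left(367908 - 713 i \sqrt{697}\right) = \frac{6254388}{17} - 713 i \sqrt{697}$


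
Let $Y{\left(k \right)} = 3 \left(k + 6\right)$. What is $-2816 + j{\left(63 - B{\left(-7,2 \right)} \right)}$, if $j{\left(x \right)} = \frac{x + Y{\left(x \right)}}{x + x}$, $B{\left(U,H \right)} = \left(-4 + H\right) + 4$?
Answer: $- \frac{171645}{61} \approx -2813.9$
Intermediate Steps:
$Y{\left(k \right)} = 18 + 3 k$ ($Y{\left(k \right)} = 3 \left(6 + k\right) = 18 + 3 k$)
$B{\left(U,H \right)} = H$
$j{\left(x \right)} = \frac{18 + 4 x}{2 x}$ ($j{\left(x \right)} = \frac{x + \left(18 + 3 x\right)}{x + x} = \frac{18 + 4 x}{2 x}$)
$-2816 + j{\left(63 - B{\left(-7,2 \right)} \right)} = -2816 + \left(2 + \frac{9}{63 - 2}\right) = -2816 + \left(2 + \frac{9}{61}\right) = -2816 + \frac{131}{61} = - \frac{171645}{61}$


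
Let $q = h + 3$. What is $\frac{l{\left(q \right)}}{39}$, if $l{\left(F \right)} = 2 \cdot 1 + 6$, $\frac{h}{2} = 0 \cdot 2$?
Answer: $\frac{8}{39} \approx 0.20513$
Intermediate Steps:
$h = 0$ ($h = 2 \cdot 0 \cdot 2 = 2 \cdot 0 = 0$)
$q = 3$ ($q = 0 + 3 = 3$)
$l{\left(F \right)} = 8$ ($l{\left(F \right)} = 2 + 6 = 8$)
$\frac{l{\left(q \right)}}{39} = \frac{1}{39} \cdot 8 = \frac{8}{39}$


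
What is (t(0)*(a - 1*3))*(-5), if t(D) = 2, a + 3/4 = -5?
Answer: 175/2 ≈ 87.500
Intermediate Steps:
a = -23/4 (a = -3/4 - 5 = -23/4 ≈ -5.7500)
(t(0)*(a - 1*3))*(-5) = (2*(-23/4 - 1*3))*(-5) = (2*(-23/4 - 3))*(-5) = (2*(-35/4))*(-5) = -35/2*(-5) = 175/2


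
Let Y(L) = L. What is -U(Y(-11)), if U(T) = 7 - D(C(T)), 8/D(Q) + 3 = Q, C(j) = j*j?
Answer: -409/59 ≈ -6.9322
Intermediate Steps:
C(j) = j²
D(Q) = 8/(-3 + Q)
U(T) = 7 - 8/(-3 + T²)
-U(Y(-11)) = -(-29 + 7*(-11)²)/(-3 + (-11)²) = -(-29 + 7*121)/(-3 + 121) = -(-29 + 847)/118 = -818/118 = -1*409/59 = -409/59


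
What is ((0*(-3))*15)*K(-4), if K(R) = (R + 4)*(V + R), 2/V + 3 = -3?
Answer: 0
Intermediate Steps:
V = -1/3 (V = 2/(-3 - 3) = 2/(-6) = 2*(-1/6) = -1/3 ≈ -0.33333)
K(R) = (4 + R)*(-1/3 + R) (K(R) = (R + 4)*(-1/3 + R) = (4 + R)*(-1/3 + R))
((0*(-3))*15)*K(-4) = ((0*(-3))*15)*(-4/3 + (-4)**2 + (11/3)*(-4)) = (0*15)*(-4/3 + 16 - 44/3) = 0*0 = 0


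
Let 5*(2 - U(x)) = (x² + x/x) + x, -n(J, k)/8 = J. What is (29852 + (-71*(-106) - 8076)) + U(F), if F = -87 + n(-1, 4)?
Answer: 140357/5 ≈ 28071.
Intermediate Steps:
n(J, k) = -8*J
F = -79 (F = -87 - 8*(-1) = -87 + 8 = -79)
U(x) = 9/5 - x/5 - x²/5 (U(x) = 2 - ((x² + x/x) + x)/5 = 2 - ((x² + 1) + x)/5 = 2 - ((1 + x²) + x)/5 = 2 - (1 + x + x²)/5 = 2 + (-⅕ - x/5 - x²/5) = 9/5 - x/5 - x²/5)
(29852 + (-71*(-106) - 8076)) + U(F) = (29852 + (-71*(-106) - 8076)) + (9/5 - ⅕*(-79) - ⅕*(-79)²) = (29852 + (7526 - 8076)) + (9/5 + 79/5 - ⅕*6241) = (29852 - 550) + (9/5 + 79/5 - 6241/5) = 29302 - 6153/5 = 140357/5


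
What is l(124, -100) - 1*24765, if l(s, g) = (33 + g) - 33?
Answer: -24865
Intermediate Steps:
l(s, g) = g
l(124, -100) - 1*24765 = -100 - 1*24765 = -100 - 24765 = -24865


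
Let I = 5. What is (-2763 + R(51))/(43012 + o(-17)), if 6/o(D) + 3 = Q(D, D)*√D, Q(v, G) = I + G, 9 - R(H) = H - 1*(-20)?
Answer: 2825*(I - 4*√17)/(2*(-21505*I + 86024*√17)) ≈ -0.065679 + 1.845e-7*I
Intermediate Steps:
R(H) = -11 - H (R(H) = 9 - (H - 1*(-20)) = 9 - (H + 20) = 9 - (20 + H) = 9 + (-20 - H) = -11 - H)
Q(v, G) = 5 + G
o(D) = 6/(-3 + √D*(5 + D)) (o(D) = 6/(-3 + (5 + D)*√D) = 6/(-3 + √D*(5 + D)))
(-2763 + R(51))/(43012 + o(-17)) = (-2763 + (-11 - 1*51))/(43012 + 6/(-3 + √(-17)*(5 - 17))) = (-2763 + (-11 - 51))/(43012 + 6/(-3 + (I*√17)*(-12))) = (-2763 - 62)/(43012 + 6/(-3 - 12*I*√17)) = -2825/(43012 + 6/(-3 - 12*I*√17))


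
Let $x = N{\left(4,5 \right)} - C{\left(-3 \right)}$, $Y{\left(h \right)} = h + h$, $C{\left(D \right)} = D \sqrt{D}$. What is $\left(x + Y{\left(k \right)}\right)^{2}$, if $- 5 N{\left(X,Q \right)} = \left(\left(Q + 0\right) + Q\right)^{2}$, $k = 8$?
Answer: $\left(-4 + 3 i \sqrt{3}\right)^{2} \approx -11.0 - 41.569 i$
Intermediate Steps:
$N{\left(X,Q \right)} = - \frac{4 Q^{2}}{5}$ ($N{\left(X,Q \right)} = - \frac{\left(\left(Q + 0\right) + Q\right)^{2}}{5} = - \frac{\left(Q + Q\right)^{2}}{5} = - \frac{\left(2 Q\right)^{2}}{5} = - \frac{4 Q^{2}}{5}$)
$C{\left(D \right)} = D^{\frac{3}{2}}$
$Y{\left(h \right)} = 2 h$
$x = -20 + 3 i \sqrt{3}$ ($x = - \frac{4 \cdot 5^{2}}{5} - \left(-3\right)^{\frac{3}{2}} = \left(- \frac{4}{5}\right) 25 - - 3 i \sqrt{3} = -20 + 3 i \sqrt{3} \approx -20.0 + 5.1962 i$)
$\left(x + Y{\left(k \right)}\right)^{2} = \left(\left(-20 + 3 i \sqrt{3}\right) + 2 \cdot 8\right)^{2} = \left(\left(-20 + 3 i \sqrt{3}\right) + 16\right)^{2} = \left(-4 + 3 i \sqrt{3}\right)^{2}$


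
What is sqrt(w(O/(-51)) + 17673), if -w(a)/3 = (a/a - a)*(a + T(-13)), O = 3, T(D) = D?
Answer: sqrt(5119485)/17 ≈ 133.10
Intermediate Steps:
w(a) = -3*(1 - a)*(-13 + a) (w(a) = -3*(a/a - a)*(a - 13) = -3*(1 - a)*(-13 + a))
sqrt(w(O/(-51)) + 17673) = sqrt((39 - 126/(-51) + 3*(3/(-51))**2) + 17673) = sqrt((39 - 126*(-1)/51 + 3*(3*(-1/51))**2) + 17673) = sqrt((39 - 42*(-1/17) + 3*(-1/17)**2) + 17673) = sqrt((39 + 42/17 + 3*(1/289)) + 17673) = sqrt((39 + 42/17 + 3/289) + 17673) = sqrt(11988/289 + 17673) = sqrt(5119485/289) = sqrt(5119485)/17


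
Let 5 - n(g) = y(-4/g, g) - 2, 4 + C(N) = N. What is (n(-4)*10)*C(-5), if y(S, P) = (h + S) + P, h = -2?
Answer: -1080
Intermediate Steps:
C(N) = -4 + N
y(S, P) = -2 + P + S (y(S, P) = (-2 + S) + P = -2 + P + S)
n(g) = 9 - g + 4/g (n(g) = 5 - ((-2 + g - 4/g) - 2) = 5 - (-4 + g - 4/g) = 5 + (4 - g + 4/g) = 9 - g + 4/g)
(n(-4)*10)*C(-5) = ((9 - 1*(-4) + 4/(-4))*10)*(-4 - 5) = ((9 + 4 + 4*(-¼))*10)*(-9) = ((9 + 4 - 1)*10)*(-9) = (12*10)*(-9) = 120*(-9) = -1080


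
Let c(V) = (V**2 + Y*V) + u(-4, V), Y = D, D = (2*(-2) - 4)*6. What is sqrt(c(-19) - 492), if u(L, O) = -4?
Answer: sqrt(777) ≈ 27.875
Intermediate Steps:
D = -48 (D = (-4 - 4)*6 = -8*6 = -48)
Y = -48
c(V) = -4 + V**2 - 48*V (c(V) = (V**2 - 48*V) - 4 = -4 + V**2 - 48*V)
sqrt(c(-19) - 492) = sqrt((-4 + (-19)**2 - 48*(-19)) - 492) = sqrt((-4 + 361 + 912) - 492) = sqrt(1269 - 492) = sqrt(777)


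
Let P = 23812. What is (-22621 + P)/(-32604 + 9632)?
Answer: -1191/22972 ≈ -0.051846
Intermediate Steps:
(-22621 + P)/(-32604 + 9632) = (-22621 + 23812)/(-32604 + 9632) = 1191/(-22972) = 1191*(-1/22972) = -1191/22972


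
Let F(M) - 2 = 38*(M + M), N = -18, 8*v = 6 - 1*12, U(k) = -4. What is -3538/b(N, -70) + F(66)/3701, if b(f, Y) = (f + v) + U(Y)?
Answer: 52833190/336791 ≈ 156.87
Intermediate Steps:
v = -¾ (v = (6 - 1*12)/8 = (6 - 12)/8 = (⅛)*(-6) = -¾ ≈ -0.75000)
b(f, Y) = -19/4 + f (b(f, Y) = (f - ¾) - 4 = (-¾ + f) - 4 = -19/4 + f)
F(M) = 2 + 76*M (F(M) = 2 + 38*(M + M) = 2 + 38*(2*M) = 2 + 76*M)
-3538/b(N, -70) + F(66)/3701 = -3538/(-19/4 - 18) + (2 + 76*66)/3701 = -3538/(-91/4) + (2 + 5016)*(1/3701) = -3538*(-4/91) + 5018*(1/3701) = 14152/91 + 5018/3701 = 52833190/336791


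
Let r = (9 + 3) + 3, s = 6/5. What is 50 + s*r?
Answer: 68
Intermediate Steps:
s = 6/5 (s = 6*(1/5) = 6/5 ≈ 1.2000)
r = 15 (r = 12 + 3 = 15)
50 + s*r = 50 + (6/5)*15 = 50 + 18 = 68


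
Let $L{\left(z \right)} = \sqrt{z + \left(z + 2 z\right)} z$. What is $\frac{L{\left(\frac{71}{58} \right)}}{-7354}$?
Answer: $- \frac{71 \sqrt{4118}}{12369428} \approx -0.00036834$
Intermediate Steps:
$L{\left(z \right)} = 2 z^{\frac{3}{2}}$ ($L{\left(z \right)} = \sqrt{z + 3 z} z = \sqrt{4 z} z = 2 \sqrt{z} z = 2 z^{\frac{3}{2}}$)
$\frac{L{\left(\frac{71}{58} \right)}}{-7354} = \frac{2 \left(\frac{71}{58}\right)^{\frac{3}{2}}}{-7354} = 2 \left(71 \cdot \frac{1}{58}\right)^{\frac{3}{2}} \left(- \frac{1}{7354}\right) = 2 \left(\frac{71}{58}\right)^{\frac{3}{2}} \left(- \frac{1}{7354}\right) = 2 \frac{71 \sqrt{4118}}{3364} \left(- \frac{1}{7354}\right) = \frac{71 \sqrt{4118}}{1682} \left(- \frac{1}{7354}\right) = - \frac{71 \sqrt{4118}}{12369428}$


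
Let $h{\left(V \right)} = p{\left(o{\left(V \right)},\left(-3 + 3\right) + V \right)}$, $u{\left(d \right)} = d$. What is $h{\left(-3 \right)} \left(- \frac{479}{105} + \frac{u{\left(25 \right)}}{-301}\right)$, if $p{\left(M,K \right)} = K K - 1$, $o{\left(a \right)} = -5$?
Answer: $- \frac{23968}{645} \approx -37.16$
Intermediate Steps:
$p{\left(M,K \right)} = -1 + K^{2}$ ($p{\left(M,K \right)} = K^{2} - 1 = -1 + K^{2}$)
$h{\left(V \right)} = -1 + V^{2}$ ($h{\left(V \right)} = -1 + \left(\left(-3 + 3\right) + V\right)^{2} = -1 + \left(0 + V\right)^{2} = -1 + V^{2}$)
$h{\left(-3 \right)} \left(- \frac{479}{105} + \frac{u{\left(25 \right)}}{-301}\right) = \left(-1 + \left(-3\right)^{2}\right) \left(- \frac{479}{105} + \frac{25}{-301}\right) = \left(-1 + 9\right) \left(\left(-479\right) \frac{1}{105} + 25 \left(- \frac{1}{301}\right)\right) = 8 \left(- \frac{479}{105} - \frac{25}{301}\right) = 8 \left(- \frac{2996}{645}\right) = - \frac{23968}{645}$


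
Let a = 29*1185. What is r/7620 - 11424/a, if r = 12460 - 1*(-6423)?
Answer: 37457561/17457420 ≈ 2.1457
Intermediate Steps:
r = 18883 (r = 12460 + 6423 = 18883)
a = 34365
r/7620 - 11424/a = 18883/7620 - 11424/34365 = 18883*(1/7620) - 11424*1/34365 = 18883/7620 - 3808/11455 = 37457561/17457420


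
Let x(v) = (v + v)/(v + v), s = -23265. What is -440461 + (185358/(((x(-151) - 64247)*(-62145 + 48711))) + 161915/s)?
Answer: -6272630477854025/14240832606 ≈ -4.4047e+5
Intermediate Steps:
x(v) = 1 (x(v) = (2*v)/((2*v)) = (2*v)*(1/(2*v)) = 1)
-440461 + (185358/(((x(-151) - 64247)*(-62145 + 48711))) + 161915/s) = -440461 + (185358/(((1 - 64247)*(-62145 + 48711))) + 161915/(-23265)) = -440461 + (185358/((-64246*(-13434))) + 161915*(-1/23265)) = -440461 + (185358/863080764 - 689/99) = -440461 + (185358*(1/863080764) - 689/99) = -440461 + (30893/143846794 - 689/99) = -440461 - 99107382659/14240832606 = -6272630477854025/14240832606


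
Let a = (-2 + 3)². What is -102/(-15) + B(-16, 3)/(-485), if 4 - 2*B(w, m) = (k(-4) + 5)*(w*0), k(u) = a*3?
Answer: 3296/485 ≈ 6.7959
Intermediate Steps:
a = 1 (a = 1² = 1)
k(u) = 3 (k(u) = 1*3 = 3)
B(w, m) = 2 (B(w, m) = 2 - (3 + 5)*w*0/2 = 2 - 4*0 = 2 - ½*0 = 2 + 0 = 2)
-102/(-15) + B(-16, 3)/(-485) = -102/(-15) + 2/(-485) = -102*(-1/15) + 2*(-1/485) = 34/5 - 2/485 = 3296/485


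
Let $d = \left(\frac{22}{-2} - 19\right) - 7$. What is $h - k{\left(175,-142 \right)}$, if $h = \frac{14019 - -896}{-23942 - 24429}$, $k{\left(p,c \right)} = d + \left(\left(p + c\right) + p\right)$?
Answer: $- \frac{8286356}{48371} \approx -171.31$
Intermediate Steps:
$d = -37$ ($d = \left(22 \left(- \frac{1}{2}\right) - 19\right) - 7 = \left(-11 - 19\right) - 7 = -30 - 7 = -37$)
$k{\left(p,c \right)} = -37 + c + 2 p$ ($k{\left(p,c \right)} = -37 + \left(\left(p + c\right) + p\right) = -37 + \left(\left(c + p\right) + p\right) = -37 + \left(c + 2 p\right) = -37 + c + 2 p$)
$h = - \frac{14915}{48371}$ ($h = \frac{14019 + 896}{-48371} = 14915 \left(- \frac{1}{48371}\right) = - \frac{14915}{48371} \approx -0.30835$)
$h - k{\left(175,-142 \right)} = - \frac{14915}{48371} - \left(-37 - 142 + 2 \cdot 175\right) = - \frac{14915}{48371} - \left(-37 - 142 + 350\right) = - \frac{14915}{48371} - 171 = - \frac{8286356}{48371}$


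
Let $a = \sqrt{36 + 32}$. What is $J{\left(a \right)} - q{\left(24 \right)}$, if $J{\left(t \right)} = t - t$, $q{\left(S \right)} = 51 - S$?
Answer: $-27$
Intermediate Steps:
$a = 2 \sqrt{17}$ ($a = \sqrt{68} = 2 \sqrt{17} \approx 8.2462$)
$J{\left(t \right)} = 0$
$J{\left(a \right)} - q{\left(24 \right)} = 0 - \left(51 - 24\right) = 0 - 27 = -27$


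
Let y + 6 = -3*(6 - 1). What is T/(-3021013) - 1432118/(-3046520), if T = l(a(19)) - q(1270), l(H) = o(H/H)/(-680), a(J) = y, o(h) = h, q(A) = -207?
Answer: 73538879996361/156460800920920 ≈ 0.47001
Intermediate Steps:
y = -21 (y = -6 - 3*(6 - 1) = -6 - 3*5 = -6 - 15 = -21)
a(J) = -21
l(H) = -1/680 (l(H) = (H/H)/(-680) = 1*(-1/680) = -1/680)
T = 140759/680 (T = -1/680 - 1*(-207) = -1/680 + 207 = 140759/680 ≈ 207.00)
T/(-3021013) - 1432118/(-3046520) = (140759/680)/(-3021013) - 1432118/(-3046520) = (140759/680)*(-1/3021013) - 1432118*(-1/3046520) = -140759/2054288840 + 716059/1523260 = 73538879996361/156460800920920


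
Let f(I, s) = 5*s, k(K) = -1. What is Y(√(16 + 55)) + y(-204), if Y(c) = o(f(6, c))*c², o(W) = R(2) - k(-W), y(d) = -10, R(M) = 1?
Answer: 132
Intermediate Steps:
o(W) = 2 (o(W) = 1 - 1*(-1) = 1 + 1 = 2)
Y(c) = 2*c²
Y(√(16 + 55)) + y(-204) = 2*(√(16 + 55))² - 10 = 2*(√71)² - 10 = 2*71 - 10 = 142 - 10 = 132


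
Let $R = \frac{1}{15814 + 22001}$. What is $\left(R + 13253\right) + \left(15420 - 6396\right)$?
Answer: $\frac{842404756}{37815} \approx 22277.0$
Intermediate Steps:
$R = \frac{1}{37815} \approx 2.6445 \cdot 10^{-5}$
$\left(R + 13253\right) + \left(15420 - 6396\right) = \left(\frac{1}{37815} + 13253\right) + \left(15420 - 6396\right) = \frac{501162196}{37815} + \left(15420 - 6396\right) = \frac{501162196}{37815} + 9024 = \frac{842404756}{37815}$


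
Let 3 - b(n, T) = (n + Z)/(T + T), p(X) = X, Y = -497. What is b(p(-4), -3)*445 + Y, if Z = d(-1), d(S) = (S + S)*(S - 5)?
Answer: 4294/3 ≈ 1431.3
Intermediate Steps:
d(S) = 2*S*(-5 + S) (d(S) = (2*S)*(-5 + S) = 2*S*(-5 + S))
Z = 12 (Z = 2*(-1)*(-5 - 1) = 2*(-1)*(-6) = 12)
b(n, T) = 3 - (12 + n)/(2*T) (b(n, T) = 3 - (n + 12)/(T + T) = 3 - (12 + n)/(2*T))
b(p(-4), -3)*445 + Y = ((1/2)*(-12 - 1*(-4) + 6*(-3))/(-3))*445 - 497 = ((1/2)*(-1/3)*(-12 + 4 - 18))*445 - 497 = ((1/2)*(-1/3)*(-26))*445 - 497 = (13/3)*445 - 497 = 5785/3 - 497 = 4294/3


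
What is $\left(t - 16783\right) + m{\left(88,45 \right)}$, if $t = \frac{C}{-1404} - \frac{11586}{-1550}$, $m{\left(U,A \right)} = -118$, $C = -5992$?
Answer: $- \frac{4594300232}{272025} \approx -16889.0$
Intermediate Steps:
$t = \frac{3194293}{272025}$ ($t = - \frac{5992}{-1404} - \frac{11586}{-1550} = \left(-5992\right) \left(- \frac{1}{1404}\right) - - \frac{5793}{775} = \frac{1498}{351} + \frac{5793}{775} = \frac{3194293}{272025} \approx 11.743$)
$\left(t - 16783\right) + m{\left(88,45 \right)} = \left(\frac{3194293}{272025} - 16783\right) - 118 = - \frac{4562201282}{272025} - 118 = - \frac{4594300232}{272025}$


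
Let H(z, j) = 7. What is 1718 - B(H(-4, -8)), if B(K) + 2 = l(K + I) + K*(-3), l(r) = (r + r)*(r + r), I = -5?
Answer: 1725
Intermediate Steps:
l(r) = 4*r² (l(r) = (2*r)*(2*r) = 4*r²)
B(K) = -2 - 3*K + 4*(-5 + K)² (B(K) = -2 + (4*(K - 5)² + K*(-3)) = -2 + (4*(-5 + K)² - 3*K) = -2 + (-3*K + 4*(-5 + K)²) = -2 - 3*K + 4*(-5 + K)²)
1718 - B(H(-4, -8)) = 1718 - (98 - 43*7 + 4*7²) = 1718 - (98 - 301 + 4*49) = 1718 - (98 - 301 + 196) = 1718 - 1*(-7) = 1718 + 7 = 1725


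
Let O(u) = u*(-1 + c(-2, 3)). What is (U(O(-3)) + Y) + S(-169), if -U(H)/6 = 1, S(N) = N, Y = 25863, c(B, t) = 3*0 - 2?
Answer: 25688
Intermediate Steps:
c(B, t) = -2 (c(B, t) = 0 - 2 = -2)
O(u) = -3*u (O(u) = u*(-1 - 2) = u*(-3) = -3*u)
U(H) = -6 (U(H) = -6*1 = -6)
(U(O(-3)) + Y) + S(-169) = (-6 + 25863) - 169 = 25857 - 169 = 25688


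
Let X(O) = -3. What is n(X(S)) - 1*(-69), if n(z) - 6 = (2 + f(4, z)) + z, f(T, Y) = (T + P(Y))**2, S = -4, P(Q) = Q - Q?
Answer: 90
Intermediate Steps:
P(Q) = 0
f(T, Y) = T**2 (f(T, Y) = (T + 0)**2 = T**2)
n(z) = 24 + z (n(z) = 6 + ((2 + 4**2) + z) = 6 + ((2 + 16) + z) = 6 + (18 + z) = 24 + z)
n(X(S)) - 1*(-69) = (24 - 3) - 1*(-69) = 21 + 69 = 90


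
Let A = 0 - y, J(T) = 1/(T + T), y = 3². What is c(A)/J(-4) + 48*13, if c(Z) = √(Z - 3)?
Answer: 624 - 16*I*√3 ≈ 624.0 - 27.713*I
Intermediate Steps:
y = 9
J(T) = 1/(2*T)
A = -9 (A = 0 - 1*9 = 0 - 9 = -9)
c(Z) = √(-3 + Z)
c(A)/J(-4) + 48*13 = √(-3 - 9)/(((½)/(-4))) + 48*13 = √(-12)/(((½)*(-¼))) + 624 = (2*I*√3)/(-⅛) + 624 = (2*I*√3)*(-8) + 624 = -16*I*√3 + 624 = 624 - 16*I*√3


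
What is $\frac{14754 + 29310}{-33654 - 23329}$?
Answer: $- \frac{44064}{56983} \approx -0.77328$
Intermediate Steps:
$\frac{14754 + 29310}{-33654 - 23329} = \frac{44064}{-56983} = 44064 \left(- \frac{1}{56983}\right) = - \frac{44064}{56983}$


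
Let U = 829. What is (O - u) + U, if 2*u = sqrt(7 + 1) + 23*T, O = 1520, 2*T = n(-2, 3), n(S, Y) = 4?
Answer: 2326 - sqrt(2) ≈ 2324.6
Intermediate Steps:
T = 2 (T = (1/2)*4 = 2)
u = 23 + sqrt(2) (u = (sqrt(7 + 1) + 23*2)/2 = (sqrt(8) + 46)/2 = (2*sqrt(2) + 46)/2 = (46 + 2*sqrt(2))/2 = 23 + sqrt(2) ≈ 24.414)
(O - u) + U = (1520 - (23 + sqrt(2))) + 829 = (1520 + (-23 - sqrt(2))) + 829 = (1497 - sqrt(2)) + 829 = 2326 - sqrt(2)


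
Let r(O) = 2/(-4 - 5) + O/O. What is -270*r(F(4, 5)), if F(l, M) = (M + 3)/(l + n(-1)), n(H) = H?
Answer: -210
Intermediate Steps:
F(l, M) = (3 + M)/(-1 + l) (F(l, M) = (M + 3)/(l - 1) = (3 + M)/(-1 + l))
r(O) = 7/9 (r(O) = 2/(-9) + 1 = 2*(-⅑) + 1 = -2/9 + 1 = 7/9)
-270*r(F(4, 5)) = -270*7/9 = -210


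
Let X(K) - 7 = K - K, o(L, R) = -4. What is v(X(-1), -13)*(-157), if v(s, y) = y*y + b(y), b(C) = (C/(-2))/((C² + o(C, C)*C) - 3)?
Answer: -11570429/436 ≈ -26538.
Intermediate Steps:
X(K) = 7 (X(K) = 7 + (K - K) = 7 + 0 = 7)
b(C) = -C/(2*(-3 + C² - 4*C)) (b(C) = (C/(-2))/((C² - 4*C) - 3) = (C*(-½))/(-3 + C² - 4*C) = (-C/2)/(-3 + C² - 4*C) = -C/(2*(-3 + C² - 4*C)))
v(s, y) = y² + y/(6 - 2*y² + 8*y) (v(s, y) = y*y + y/(6 - 2*y² + 8*y) = y² + y/(6 - 2*y² + 8*y))
v(X(-1), -13)*(-157) = ((½)*(-13)*(-1 + 2*(-13)*(-3 + (-13)² - 4*(-13)))/(-3 + (-13)² - 4*(-13)))*(-157) = ((½)*(-13)*(-1 + 2*(-13)*(-3 + 169 + 52))/(-3 + 169 + 52))*(-157) = ((½)*(-13)*(-1 + 2*(-13)*218)/218)*(-157) = ((½)*(-13)*(1/218)*(-1 - 5668))*(-157) = ((½)*(-13)*(1/218)*(-5669))*(-157) = (73697/436)*(-157) = -11570429/436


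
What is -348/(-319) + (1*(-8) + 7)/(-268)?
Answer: 3227/2948 ≈ 1.0946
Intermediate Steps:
-348/(-319) + (1*(-8) + 7)/(-268) = -348*(-1/319) + (-8 + 7)*(-1/268) = 12/11 - 1*(-1/268) = 12/11 + 1/268 = 3227/2948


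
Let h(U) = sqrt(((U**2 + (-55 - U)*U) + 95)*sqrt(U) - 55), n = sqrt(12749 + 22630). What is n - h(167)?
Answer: -sqrt(-55 - 9090*sqrt(167)) + 3*sqrt(3931) ≈ 188.09 - 342.82*I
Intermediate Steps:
n = 3*sqrt(3931) (n = sqrt(35379) = 3*sqrt(3931) ≈ 188.09)
h(U) = sqrt(-55 + sqrt(U)*(95 + U**2 + U*(-55 - U))) (h(U) = sqrt(((U**2 + U*(-55 - U)) + 95)*sqrt(U) - 55) = sqrt((95 + U**2 + U*(-55 - U))*sqrt(U) - 55) = sqrt(sqrt(U)*(95 + U**2 + U*(-55 - U)) - 55) = sqrt(-55 + sqrt(U)*(95 + U**2 + U*(-55 - U))))
n - h(167) = 3*sqrt(3931) - sqrt(-55 - 9185*sqrt(167) + 95*sqrt(167)) = 3*sqrt(3931) - sqrt(-55 - 9090*sqrt(167)) = -sqrt(-55 - 9090*sqrt(167)) + 3*sqrt(3931)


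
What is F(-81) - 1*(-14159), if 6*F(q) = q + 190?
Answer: 85063/6 ≈ 14177.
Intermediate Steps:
F(q) = 95/3 + q/6 (F(q) = (q + 190)/6 = (190 + q)/6 = 95/3 + q/6)
F(-81) - 1*(-14159) = (95/3 + (⅙)*(-81)) - 1*(-14159) = (95/3 - 27/2) + 14159 = 109/6 + 14159 = 85063/6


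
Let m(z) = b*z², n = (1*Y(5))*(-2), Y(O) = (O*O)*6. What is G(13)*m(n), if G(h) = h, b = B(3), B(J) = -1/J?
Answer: -390000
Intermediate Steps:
b = -⅓ (b = -1/3 = -1*⅓ = -⅓ ≈ -0.33333)
Y(O) = 6*O² (Y(O) = O²*6 = 6*O²)
n = -300 (n = (1*(6*5²))*(-2) = (1*(6*25))*(-2) = (1*150)*(-2) = 150*(-2) = -300)
m(z) = -z²/3
G(13)*m(n) = 13*(-⅓*(-300)²) = 13*(-⅓*90000) = 13*(-30000) = -390000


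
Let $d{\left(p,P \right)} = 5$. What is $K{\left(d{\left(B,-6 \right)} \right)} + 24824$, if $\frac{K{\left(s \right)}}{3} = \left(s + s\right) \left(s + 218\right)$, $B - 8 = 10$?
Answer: $31514$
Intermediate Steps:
$B = 18$ ($B = 8 + 10 = 18$)
$K{\left(s \right)} = 6 s \left(218 + s\right)$ ($K{\left(s \right)} = 3 \left(s + s\right) \left(s + 218\right) = 3 \cdot 2 s \left(218 + s\right) = 6 s \left(218 + s\right)$)
$K{\left(d{\left(B,-6 \right)} \right)} + 24824 = 6 \cdot 5 \left(218 + 5\right) + 24824 = 6 \cdot 5 \cdot 223 + 24824 = 6690 + 24824 = 31514$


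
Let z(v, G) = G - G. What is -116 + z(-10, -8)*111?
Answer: -116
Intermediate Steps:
z(v, G) = 0
-116 + z(-10, -8)*111 = -116 + 0*111 = -116 + 0 = -116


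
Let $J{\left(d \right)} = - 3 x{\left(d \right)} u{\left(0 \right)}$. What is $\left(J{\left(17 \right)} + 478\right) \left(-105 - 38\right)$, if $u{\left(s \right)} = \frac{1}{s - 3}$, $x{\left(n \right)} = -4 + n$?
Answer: $-70213$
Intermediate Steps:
$u{\left(s \right)} = \frac{1}{-3 + s}$
$J{\left(d \right)} = -4 + d$ ($J{\left(d \right)} = \frac{\left(-3\right) \left(-4 + d\right)}{-3 + 0} = \frac{12 - 3 d}{-3} = \left(12 - 3 d\right) \left(- \frac{1}{3}\right) = -4 + d$)
$\left(J{\left(17 \right)} + 478\right) \left(-105 - 38\right) = \left(\left(-4 + 17\right) + 478\right) \left(-105 - 38\right) = \left(13 + 478\right) \left(-143\right) = 491 \left(-143\right) = -70213$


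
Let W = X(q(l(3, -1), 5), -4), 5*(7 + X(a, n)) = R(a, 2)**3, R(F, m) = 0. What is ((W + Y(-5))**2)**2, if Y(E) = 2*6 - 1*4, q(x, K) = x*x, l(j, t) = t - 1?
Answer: 1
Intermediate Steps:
l(j, t) = -1 + t
q(x, K) = x**2
X(a, n) = -7 (X(a, n) = -7 + (1/5)*0**3 = -7 + (1/5)*0 = -7 + 0 = -7)
W = -7
Y(E) = 8 (Y(E) = 12 - 4 = 8)
((W + Y(-5))**2)**2 = ((-7 + 8)**2)**2 = (1**2)**2 = 1**2 = 1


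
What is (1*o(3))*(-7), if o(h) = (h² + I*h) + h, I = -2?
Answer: -42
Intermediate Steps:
o(h) = h² - h (o(h) = (h² - 2*h) + h = h² - h)
(1*o(3))*(-7) = (1*(3*(-1 + 3)))*(-7) = (1*(3*2))*(-7) = (1*6)*(-7) = 6*(-7) = -42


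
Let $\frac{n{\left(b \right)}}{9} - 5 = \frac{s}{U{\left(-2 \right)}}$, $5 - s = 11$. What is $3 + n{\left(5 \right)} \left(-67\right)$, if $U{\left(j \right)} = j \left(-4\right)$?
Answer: $- \frac{10239}{4} \approx -2559.8$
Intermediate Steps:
$U{\left(j \right)} = - 4 j$
$s = -6$ ($s = 5 - 11 = -6$)
$n{\left(b \right)} = \frac{153}{4}$ ($n{\left(b \right)} = 45 + 9 \left(- \frac{6}{\left(-4\right) \left(-2\right)}\right) = 45 + 9 \left(- \frac{6}{8}\right) = 45 + 9 \left(\left(-6\right) \frac{1}{8}\right) = 45 + 9 \left(- \frac{3}{4}\right) = 45 - \frac{27}{4} = \frac{153}{4}$)
$3 + n{\left(5 \right)} \left(-67\right) = 3 + \frac{153}{4} \left(-67\right) = 3 - \frac{10251}{4} = - \frac{10239}{4}$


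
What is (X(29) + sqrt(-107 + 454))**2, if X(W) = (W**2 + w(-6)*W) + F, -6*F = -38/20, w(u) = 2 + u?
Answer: 1895152561/3600 + 43519*sqrt(347)/30 ≈ 5.5345e+5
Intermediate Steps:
F = 19/60 (F = -(-19)/(3*20) = -1/6*(-19/10) = 19/60 ≈ 0.31667)
X(W) = 19/60 + W**2 - 4*W (X(W) = (W**2 + (2 - 6)*W) + 19/60 = (W**2 - 4*W) + 19/60 = 19/60 + W**2 - 4*W)
(X(29) + sqrt(-107 + 454))**2 = ((19/60 + 29**2 - 4*29) + sqrt(-107 + 454))**2 = ((19/60 + 841 - 116) + sqrt(347))**2 = (43519/60 + sqrt(347))**2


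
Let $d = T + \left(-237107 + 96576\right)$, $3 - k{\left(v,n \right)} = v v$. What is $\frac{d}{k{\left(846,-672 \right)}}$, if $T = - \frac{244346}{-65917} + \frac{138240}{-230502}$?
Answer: $\frac{118621158392319}{604141308947119} \approx 0.19635$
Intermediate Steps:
$T = \frac{7868312602}{2532333389}$ ($T = \left(-244346\right) \left(- \frac{1}{65917}\right) + 138240 \left(- \frac{1}{230502}\right) = \frac{244346}{65917} - \frac{23040}{38417} = \frac{7868312602}{2532333389} \approx 3.1071$)
$k{\left(v,n \right)} = 3 - v^{2}$ ($k{\left(v,n \right)} = 3 - v v = 3 - v^{2}$)
$d = - \frac{355863475176957}{2532333389}$ ($d = \frac{7868312602}{2532333389} + \left(-237107 + 96576\right) = \frac{7868312602}{2532333389} - 140531 = - \frac{355863475176957}{2532333389} \approx -1.4053 \cdot 10^{5}$)
$\frac{d}{k{\left(846,-672 \right)}} = - \frac{355863475176957}{2532333389 \left(3 - 846^{2}\right)} = - \frac{355863475176957}{2532333389 \left(3 - 715716\right)} = - \frac{355863475176957}{2532333389 \left(-715713\right)} = \left(- \frac{355863475176957}{2532333389}\right) \left(- \frac{1}{715713}\right) = \frac{118621158392319}{604141308947119}$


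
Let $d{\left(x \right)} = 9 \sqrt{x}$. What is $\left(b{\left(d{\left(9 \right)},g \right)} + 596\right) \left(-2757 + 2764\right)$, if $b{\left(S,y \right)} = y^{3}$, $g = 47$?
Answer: $730933$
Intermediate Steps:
$\left(b{\left(d{\left(9 \right)},g \right)} + 596\right) \left(-2757 + 2764\right) = \left(47^{3} + 596\right) \left(-2757 + 2764\right) = \left(103823 + 596\right) 7 = 104419 \cdot 7 = 730933$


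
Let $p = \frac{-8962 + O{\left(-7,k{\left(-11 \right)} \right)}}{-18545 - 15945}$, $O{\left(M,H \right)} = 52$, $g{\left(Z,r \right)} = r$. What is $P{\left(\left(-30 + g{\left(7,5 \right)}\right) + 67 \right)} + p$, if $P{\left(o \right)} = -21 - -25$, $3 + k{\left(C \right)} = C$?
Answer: $\frac{14687}{3449} \approx 4.2583$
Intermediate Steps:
$k{\left(C \right)} = -3 + C$
$P{\left(o \right)} = 4$ ($P{\left(o \right)} = -21 + 25 = 4$)
$p = \frac{891}{3449}$ ($p = \frac{-8962 + 52}{-18545 - 15945} = - \frac{8910}{-34490} = \left(-8910\right) \left(- \frac{1}{34490}\right) = \frac{891}{3449} \approx 0.25834$)
$P{\left(\left(-30 + g{\left(7,5 \right)}\right) + 67 \right)} + p = 4 + \frac{891}{3449} = \frac{14687}{3449}$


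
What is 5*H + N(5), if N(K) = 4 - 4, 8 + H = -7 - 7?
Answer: -110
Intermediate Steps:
H = -22 (H = -8 + (-7 - 7) = -8 - 14 = -22)
N(K) = 0
5*H + N(5) = 5*(-22) + 0 = -110 + 0 = -110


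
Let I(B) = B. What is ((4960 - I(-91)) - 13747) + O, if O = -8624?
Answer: -17320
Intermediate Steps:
((4960 - I(-91)) - 13747) + O = ((4960 - 1*(-91)) - 13747) - 8624 = ((4960 + 91) - 13747) - 8624 = (5051 - 13747) - 8624 = -8696 - 8624 = -17320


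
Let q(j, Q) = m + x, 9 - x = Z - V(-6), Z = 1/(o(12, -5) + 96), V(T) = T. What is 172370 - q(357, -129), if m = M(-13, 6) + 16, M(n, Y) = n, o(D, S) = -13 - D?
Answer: 12237845/71 ≈ 1.7236e+5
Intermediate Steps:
Z = 1/71 (Z = 1/((-13 - 1*12) + 96) = 1/((-13 - 12) + 96) = 1/(-25 + 96) = 1/71 ≈ 0.014085)
m = 3 (m = -13 + 16 = 3)
x = 212/71 (x = 9 - (1/71 - 1*(-6)) = 9 - (1/71 + 6) = 9 - 1*427/71 = 9 - 427/71 = 212/71 ≈ 2.9859)
q(j, Q) = 425/71 (q(j, Q) = 3 + 212/71 = 425/71)
172370 - q(357, -129) = 172370 - 1*425/71 = 172370 - 425/71 = 12237845/71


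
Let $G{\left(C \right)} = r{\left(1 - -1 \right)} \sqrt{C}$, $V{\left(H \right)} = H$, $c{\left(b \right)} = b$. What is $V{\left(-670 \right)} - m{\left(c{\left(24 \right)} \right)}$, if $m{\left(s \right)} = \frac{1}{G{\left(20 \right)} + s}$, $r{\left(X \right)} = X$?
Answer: $- \frac{41543}{62} + \frac{\sqrt{5}}{124} \approx -670.03$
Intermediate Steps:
$G{\left(C \right)} = 2 \sqrt{C}$ ($G{\left(C \right)} = \left(1 - -1\right) \sqrt{C} = \left(1 + 1\right) \sqrt{C} = 2 \sqrt{C}$)
$m{\left(s \right)} = \frac{1}{s + 4 \sqrt{5}}$ ($m{\left(s \right)} = \frac{1}{2 \sqrt{20} + s} = \frac{1}{2 \cdot 2 \sqrt{5} + s} = \frac{1}{4 \sqrt{5} + s} = \frac{1}{s + 4 \sqrt{5}}$)
$V{\left(-670 \right)} - m{\left(c{\left(24 \right)} \right)} = -670 - \frac{1}{24 + 4 \sqrt{5}}$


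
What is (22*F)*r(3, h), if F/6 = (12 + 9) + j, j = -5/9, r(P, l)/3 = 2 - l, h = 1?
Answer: 8096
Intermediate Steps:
r(P, l) = 6 - 3*l (r(P, l) = 3*(2 - l) = 6 - 3*l)
j = -5/9 (j = -5*⅑ = -5/9 ≈ -0.55556)
F = 368/3 (F = 6*((12 + 9) - 5/9) = 6*(21 - 5/9) = 6*(184/9) = 368/3 ≈ 122.67)
(22*F)*r(3, h) = (22*(368/3))*(6 - 3*1) = 8096*(6 - 3)/3 = (8096/3)*3 = 8096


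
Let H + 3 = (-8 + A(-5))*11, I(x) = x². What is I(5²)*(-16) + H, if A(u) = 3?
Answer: -10058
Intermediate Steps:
H = -58 (H = -3 + (-8 + 3)*11 = -3 - 5*11 = -3 - 55 = -58)
I(5²)*(-16) + H = (5²)²*(-16) - 58 = 25²*(-16) - 58 = 625*(-16) - 58 = -10000 - 58 = -10058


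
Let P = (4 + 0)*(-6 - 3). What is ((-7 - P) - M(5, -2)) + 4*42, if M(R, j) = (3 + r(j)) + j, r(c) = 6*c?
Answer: 208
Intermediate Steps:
P = -36 (P = 4*(-9) = -36)
M(R, j) = 3 + 7*j (M(R, j) = (3 + 6*j) + j = 3 + 7*j)
((-7 - P) - M(5, -2)) + 4*42 = ((-7 - 1*(-36)) - (3 + 7*(-2))) + 4*42 = ((-7 + 36) - (3 - 14)) + 168 = (29 - 1*(-11)) + 168 = (29 + 11) + 168 = 40 + 168 = 208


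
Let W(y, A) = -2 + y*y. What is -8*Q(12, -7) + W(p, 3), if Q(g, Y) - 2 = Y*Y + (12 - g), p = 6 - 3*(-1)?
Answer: -329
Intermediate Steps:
p = 9 (p = 6 + 3 = 9)
Q(g, Y) = 14 + Y² - g (Q(g, Y) = 2 + (Y*Y + (12 - g)) = 2 + (Y² + (12 - g)) = 2 + (12 + Y² - g) = 14 + Y² - g)
W(y, A) = -2 + y²
-8*Q(12, -7) + W(p, 3) = -8*(14 + (-7)² - 1*12) + (-2 + 9²) = -8*(14 + 49 - 12) + (-2 + 81) = -8*51 + 79 = -408 + 79 = -329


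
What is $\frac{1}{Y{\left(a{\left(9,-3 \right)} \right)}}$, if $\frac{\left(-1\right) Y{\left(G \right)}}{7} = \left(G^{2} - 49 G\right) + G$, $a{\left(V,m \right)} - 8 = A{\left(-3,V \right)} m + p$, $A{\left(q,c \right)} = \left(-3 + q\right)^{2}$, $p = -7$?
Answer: $- \frac{1}{116095} \approx -8.6136 \cdot 10^{-6}$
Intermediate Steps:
$a{\left(V,m \right)} = 1 + 36 m$ ($a{\left(V,m \right)} = 8 + \left(\left(-3 - 3\right)^{2} m - 7\right) = 8 + \left(\left(-6\right)^{2} m - 7\right) = 8 + \left(36 m - 7\right) = 8 + \left(-7 + 36 m\right) = 1 + 36 m$)
$Y{\left(G \right)} = - 7 G^{2} + 336 G$ ($Y{\left(G \right)} = - 7 \left(\left(G^{2} - 49 G\right) + G\right) = - 7 \left(G^{2} - 48 G\right) = - 7 G^{2} + 336 G$)
$\frac{1}{Y{\left(a{\left(9,-3 \right)} \right)}} = \frac{1}{7 \left(1 + 36 \left(-3\right)\right) \left(48 - \left(1 + 36 \left(-3\right)\right)\right)} = \frac{1}{7 \left(1 - 108\right) \left(48 - \left(1 - 108\right)\right)} = \frac{1}{7 \left(-107\right) \left(48 - -107\right)} = \frac{1}{7 \left(-107\right) \left(48 + 107\right)} = \frac{1}{7 \left(-107\right) 155} = \frac{1}{-116095} = - \frac{1}{116095}$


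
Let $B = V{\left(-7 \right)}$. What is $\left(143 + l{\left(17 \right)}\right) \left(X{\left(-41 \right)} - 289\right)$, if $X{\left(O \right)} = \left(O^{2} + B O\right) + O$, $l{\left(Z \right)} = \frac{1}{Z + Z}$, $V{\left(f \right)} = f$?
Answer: $\frac{3982797}{17} \approx 2.3428 \cdot 10^{5}$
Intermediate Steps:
$l{\left(Z \right)} = \frac{1}{2 Z}$
$B = -7$
$X{\left(O \right)} = O^{2} - 6 O$ ($X{\left(O \right)} = \left(O^{2} - 7 O\right) + O = O^{2} - 6 O$)
$\left(143 + l{\left(17 \right)}\right) \left(X{\left(-41 \right)} - 289\right) = \left(143 + \frac{1}{2 \cdot 17}\right) \left(- 41 \left(-6 - 41\right) - 289\right) = \left(143 + \frac{1}{2} \cdot \frac{1}{17}\right) \left(\left(-41\right) \left(-47\right) - 289\right) = \left(143 + \frac{1}{34}\right) \left(1927 - 289\right) = \frac{4863}{34} \cdot 1638 = \frac{3982797}{17}$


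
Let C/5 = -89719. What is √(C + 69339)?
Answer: 2*I*√94814 ≈ 615.84*I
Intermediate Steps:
C = -448595 (C = 5*(-89719) = -448595)
√(C + 69339) = √(-448595 + 69339) = √(-379256) = 2*I*√94814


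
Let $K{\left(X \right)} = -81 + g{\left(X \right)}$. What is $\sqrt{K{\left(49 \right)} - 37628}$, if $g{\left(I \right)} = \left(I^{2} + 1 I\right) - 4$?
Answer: $i \sqrt{35263} \approx 187.78 i$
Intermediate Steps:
$g{\left(I \right)} = -4 + I + I^{2}$ ($g{\left(I \right)} = \left(I^{2} + I\right) - 4 = \left(I + I^{2}\right) - 4 = -4 + I + I^{2}$)
$K{\left(X \right)} = -85 + X + X^{2}$ ($K{\left(X \right)} = -81 + \left(-4 + X + X^{2}\right) = -85 + X + X^{2}$)
$\sqrt{K{\left(49 \right)} - 37628} = \sqrt{\left(-85 + 49 + 49^{2}\right) - 37628} = \sqrt{\left(-85 + 49 + 2401\right) - 37628} = \sqrt{2365 - 37628} = \sqrt{-35263} = i \sqrt{35263}$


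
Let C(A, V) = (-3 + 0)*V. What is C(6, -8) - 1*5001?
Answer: -4977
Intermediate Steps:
C(A, V) = -3*V
C(6, -8) - 1*5001 = -3*(-8) - 1*5001 = 24 - 5001 = -4977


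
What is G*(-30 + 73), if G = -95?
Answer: -4085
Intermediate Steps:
G*(-30 + 73) = -95*(-30 + 73) = -95*43 = -4085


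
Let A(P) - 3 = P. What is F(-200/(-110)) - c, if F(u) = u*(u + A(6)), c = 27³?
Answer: -2379263/121 ≈ -19663.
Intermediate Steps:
c = 19683
A(P) = 3 + P
F(u) = u*(9 + u) (F(u) = u*(u + (3 + 6)) = u*(u + 9) = u*(9 + u))
F(-200/(-110)) - c = (-200/(-110))*(9 - 200/(-110)) - 1*19683 = (-200*(-1/110))*(9 - 200*(-1/110)) - 19683 = 20*(9 + 20/11)/11 - 19683 = (20/11)*(119/11) - 19683 = 2380/121 - 19683 = -2379263/121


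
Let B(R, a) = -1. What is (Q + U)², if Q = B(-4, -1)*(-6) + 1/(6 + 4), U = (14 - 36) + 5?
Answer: 11881/100 ≈ 118.81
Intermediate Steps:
U = -17 (U = -22 + 5 = -17)
Q = 61/10 (Q = -1*(-6) + 1/(6 + 4) = 6 + 1/10 = 6 + ⅒ = 61/10 ≈ 6.1000)
(Q + U)² = (61/10 - 17)² = (-109/10)² = 11881/100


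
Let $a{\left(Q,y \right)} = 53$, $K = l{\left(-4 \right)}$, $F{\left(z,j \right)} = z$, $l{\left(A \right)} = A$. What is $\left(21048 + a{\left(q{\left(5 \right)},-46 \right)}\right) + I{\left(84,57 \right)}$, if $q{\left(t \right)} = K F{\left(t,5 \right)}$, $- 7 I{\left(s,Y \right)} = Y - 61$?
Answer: $\frac{147711}{7} \approx 21102.0$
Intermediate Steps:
$I{\left(s,Y \right)} = \frac{61}{7} - \frac{Y}{7}$ ($I{\left(s,Y \right)} = - \frac{Y - 61}{7} = - \frac{-61 + Y}{7} = \frac{61}{7} - \frac{Y}{7}$)
$K = -4$
$q{\left(t \right)} = - 4 t$
$\left(21048 + a{\left(q{\left(5 \right)},-46 \right)}\right) + I{\left(84,57 \right)} = \left(21048 + 53\right) + \left(\frac{61}{7} - \frac{57}{7}\right) = 21101 + \left(\frac{61}{7} - \frac{57}{7}\right) = 21101 + \frac{4}{7} = \frac{147711}{7}$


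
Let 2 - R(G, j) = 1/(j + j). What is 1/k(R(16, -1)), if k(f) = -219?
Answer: -1/219 ≈ -0.0045662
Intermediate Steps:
R(G, j) = 2 - 1/(2*j) (R(G, j) = 2 - 1/(j + j) = 2 - 1/(2*j))
1/k(R(16, -1)) = 1/(-219) = -1/219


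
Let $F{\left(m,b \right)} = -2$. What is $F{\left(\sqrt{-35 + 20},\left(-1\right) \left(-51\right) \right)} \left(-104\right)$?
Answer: $208$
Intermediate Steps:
$F{\left(\sqrt{-35 + 20},\left(-1\right) \left(-51\right) \right)} \left(-104\right) = \left(-2\right) \left(-104\right) = 208$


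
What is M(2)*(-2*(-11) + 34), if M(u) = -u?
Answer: -112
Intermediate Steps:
M(2)*(-2*(-11) + 34) = (-1*2)*(-2*(-11) + 34) = -2*(22 + 34) = -2*56 = -112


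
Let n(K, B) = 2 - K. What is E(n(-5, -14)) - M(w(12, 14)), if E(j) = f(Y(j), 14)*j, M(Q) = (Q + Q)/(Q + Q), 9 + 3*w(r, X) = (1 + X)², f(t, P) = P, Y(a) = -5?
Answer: 97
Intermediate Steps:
w(r, X) = -3 + (1 + X)²/3
M(Q) = 1 (M(Q) = (2*Q)/((2*Q)) = (2*Q)*(1/(2*Q)) = 1)
E(j) = 14*j
E(n(-5, -14)) - M(w(12, 14)) = 14*(2 - 1*(-5)) - 1*1 = 14*(2 + 5) - 1 = 14*7 - 1 = 98 - 1 = 97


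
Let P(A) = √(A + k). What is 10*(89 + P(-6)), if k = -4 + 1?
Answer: 890 + 30*I ≈ 890.0 + 30.0*I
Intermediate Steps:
k = -3
P(A) = √(-3 + A) (P(A) = √(A - 3) = √(-3 + A))
10*(89 + P(-6)) = 10*(89 + √(-3 - 6)) = 10*(89 + √(-9)) = 10*(89 + 3*I) = 890 + 30*I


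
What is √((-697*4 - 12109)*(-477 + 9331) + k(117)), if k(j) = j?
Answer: I*√131897921 ≈ 11485.0*I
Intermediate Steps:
√((-697*4 - 12109)*(-477 + 9331) + k(117)) = √((-697*4 - 12109)*(-477 + 9331) + 117) = √((-2788 - 12109)*8854 + 117) = √(-14897*8854 + 117) = √(-131898038 + 117) = √(-131897921) = I*√131897921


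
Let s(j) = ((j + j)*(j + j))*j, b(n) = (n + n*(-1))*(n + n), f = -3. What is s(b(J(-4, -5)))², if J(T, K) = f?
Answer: 0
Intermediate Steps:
J(T, K) = -3
b(n) = 0 (b(n) = (n - n)*(2*n) = 0*(2*n) = 0)
s(j) = 4*j³ (s(j) = ((2*j)*(2*j))*j = (4*j²)*j = 4*j³)
s(b(J(-4, -5)))² = (4*0³)² = (4*0)² = 0² = 0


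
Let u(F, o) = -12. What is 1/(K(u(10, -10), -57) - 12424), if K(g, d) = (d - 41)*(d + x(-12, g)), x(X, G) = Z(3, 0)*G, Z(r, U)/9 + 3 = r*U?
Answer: -1/38590 ≈ -2.5913e-5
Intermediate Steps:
Z(r, U) = -27 + 9*U*r (Z(r, U) = -27 + 9*(r*U) = -27 + 9*(U*r) = -27 + 9*U*r)
x(X, G) = -27*G (x(X, G) = (-27 + 9*0*3)*G = (-27 + 0)*G = -27*G)
K(g, d) = (-41 + d)*(d - 27*g) (K(g, d) = (d - 41)*(d - 27*g) = (-41 + d)*(d - 27*g))
1/(K(u(10, -10), -57) - 12424) = 1/(((-57)² - 41*(-57) + 1107*(-12) - 27*(-57)*(-12)) - 12424) = 1/((3249 + 2337 - 13284 - 18468) - 12424) = 1/(-26166 - 12424) = 1/(-38590) = -1/38590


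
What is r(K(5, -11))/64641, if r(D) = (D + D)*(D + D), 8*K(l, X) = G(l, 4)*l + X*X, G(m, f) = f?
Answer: 6627/344752 ≈ 0.019222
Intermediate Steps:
K(l, X) = l/2 + X²/8 (K(l, X) = (4*l + X*X)/8 = (4*l + X²)/8 = (X² + 4*l)/8 = l/2 + X²/8)
r(D) = 4*D² (r(D) = (2*D)*(2*D) = 4*D²)
r(K(5, -11))/64641 = (4*((½)*5 + (⅛)*(-11)²)²)/64641 = (4*(5/2 + (⅛)*121)²)*(1/64641) = (4*(5/2 + 121/8)²)*(1/64641) = (4*(141/8)²)*(1/64641) = (4*(19881/64))*(1/64641) = (19881/16)*(1/64641) = 6627/344752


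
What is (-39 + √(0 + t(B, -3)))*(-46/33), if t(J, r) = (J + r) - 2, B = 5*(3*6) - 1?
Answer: 598/11 - 92*√21/33 ≈ 41.588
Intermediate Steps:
B = 89 (B = 5*18 - 1 = 90 - 1 = 89)
t(J, r) = -2 + J + r
(-39 + √(0 + t(B, -3)))*(-46/33) = (-39 + √(0 + (-2 + 89 - 3)))*(-46/33) = (-39 + √(0 + 84))*(-46*1/33) = (-39 + √84)*(-46/33) = (-39 + 2*√21)*(-46/33) = 598/11 - 92*√21/33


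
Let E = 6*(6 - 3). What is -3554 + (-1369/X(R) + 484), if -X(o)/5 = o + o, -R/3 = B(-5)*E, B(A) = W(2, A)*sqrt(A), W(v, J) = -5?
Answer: -3070 - 1369*I*sqrt(5)/13500 ≈ -3070.0 - 0.22675*I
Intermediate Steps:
E = 18 (E = 6*3 = 18)
B(A) = -5*sqrt(A)
R = 270*I*sqrt(5) (R = -3*(-5*I*sqrt(5))*18 = -(-270)*I*sqrt(5) = 270*I*sqrt(5) ≈ 603.74*I)
X(o) = -10*o (X(o) = -5*(o + o) = -10*o)
-3554 + (-1369/X(R) + 484) = -3554 + (-1369*I*sqrt(5)/13500 + 484) = -3554 + (484 - 1369*I*sqrt(5)/13500) = -3070 - 1369*I*sqrt(5)/13500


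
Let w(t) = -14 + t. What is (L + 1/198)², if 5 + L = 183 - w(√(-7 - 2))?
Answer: 1444939453/39204 - 38017*I/33 ≈ 36857.0 - 1152.0*I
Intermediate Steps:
L = 192 - 3*I (L = -5 + (183 - (-14 + √(-7 - 2))) = -5 + (183 - (-14 + √(-9))) = -5 + (183 - (-14 + 3*I)) = -5 + (183 + (14 - 3*I)) = -5 + (197 - 3*I) = 192 - 3*I ≈ 192.0 - 3.0*I)
(L + 1/198)² = ((192 - 3*I) + 1/198)² = (38017/198 - 3*I)²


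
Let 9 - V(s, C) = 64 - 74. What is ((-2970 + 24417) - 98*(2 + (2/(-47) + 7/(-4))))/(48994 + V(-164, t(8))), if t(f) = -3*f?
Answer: 2014107/4607222 ≈ 0.43716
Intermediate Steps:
V(s, C) = 19 (V(s, C) = 9 - (64 - 74) = 9 - 1*(-10) = 9 + 10 = 19)
((-2970 + 24417) - 98*(2 + (2/(-47) + 7/(-4))))/(48994 + V(-164, t(8))) = ((-2970 + 24417) - 98*(2 + (2/(-47) + 7/(-4))))/(48994 + 19) = (21447 - 98*(2 + (2*(-1/47) + 7*(-¼))))/49013 = (21447 - 98*(2 + (-2/47 - 7/4)))*(1/49013) = (21447 - 98*(2 - 337/188))*(1/49013) = (21447 - 98*39/188)*(1/49013) = (21447 - 1911/94)*(1/49013) = (2014107/94)*(1/49013) = 2014107/4607222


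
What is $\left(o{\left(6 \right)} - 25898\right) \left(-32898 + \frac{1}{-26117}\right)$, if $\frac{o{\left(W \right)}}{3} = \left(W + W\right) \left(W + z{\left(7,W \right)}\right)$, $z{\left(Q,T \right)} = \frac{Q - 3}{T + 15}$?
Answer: $\frac{154420052063642}{182819} \approx 8.4466 \cdot 10^{8}$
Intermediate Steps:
$z{\left(Q,T \right)} = \frac{-3 + Q}{15 + T}$
$o{\left(W \right)} = 6 W \left(W + \frac{4}{15 + W}\right)$ ($o{\left(W \right)} = 3 \left(W + W\right) \left(W + \frac{-3 + 7}{15 + W}\right) = 3 \cdot 2 W \left(W + \frac{1}{15 + W} 4\right) = 3 \cdot 2 W \left(W + \frac{4}{15 + W}\right) = 6 W \left(W + \frac{4}{15 + W}\right)$)
$\left(o{\left(6 \right)} - 25898\right) \left(-32898 + \frac{1}{-26117}\right) = \left(6 \cdot 6 \frac{1}{15 + 6} \left(4 + 6 \left(15 + 6\right)\right) - 25898\right) \left(-32898 + \frac{1}{-26117}\right) = \left(6 \cdot 6 \cdot \frac{1}{21} \left(4 + 6 \cdot 21\right) - 25898\right) \left(-32898 - \frac{1}{26117}\right) = \left(6 \cdot 6 \cdot \frac{1}{21} \left(4 + 126\right) - 25898\right) \left(- \frac{859197067}{26117}\right) = \left(6 \cdot 6 \cdot \frac{1}{21} \cdot 130 - 25898\right) \left(- \frac{859197067}{26117}\right) = \left(\frac{1560}{7} - 25898\right) \left(- \frac{859197067}{26117}\right) = \left(- \frac{179726}{7}\right) \left(- \frac{859197067}{26117}\right) = \frac{154420052063642}{182819}$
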